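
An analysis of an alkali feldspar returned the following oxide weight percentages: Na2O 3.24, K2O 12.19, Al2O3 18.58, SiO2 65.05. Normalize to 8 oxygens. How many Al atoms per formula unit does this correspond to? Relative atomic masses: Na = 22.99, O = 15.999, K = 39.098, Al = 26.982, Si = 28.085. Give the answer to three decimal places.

Na2O (M=61.979): mol = 0.05228; Na = 0.10456, O = 0.05228.
K2O (M=94.195): mol = 0.12941; K = 0.25882, O = 0.12941.
Al2O3 (M=101.961): mol = 0.18223; Al = 0.36446, O = 0.54669.
SiO2 (M=60.083): mol = 1.08267; Si = 1.08267, O = 2.16534.
ΣO = 2.89372; factor = 8/ΣO = 2.76461.
Al apfu = 0.36446 × 2.76461 = 1.008.

1.008 Al apfu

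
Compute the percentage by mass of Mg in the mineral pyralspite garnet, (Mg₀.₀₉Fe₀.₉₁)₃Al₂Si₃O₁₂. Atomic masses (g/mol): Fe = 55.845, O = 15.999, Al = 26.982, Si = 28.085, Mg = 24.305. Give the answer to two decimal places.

1.34 weight percent

Molar mass of (Mg₀.₀₉Fe₀.₉₁)₃Al₂Si₃O₁₂: 0.27×24.305 + 2.73×55.845 + 2×26.982 + 3×28.085 + 12×15.999 = 489.226 g/mol.
Mass of Mg per formula unit: 0.27 × 24.305 = 6.562 g.
Weight fraction Mg = 6.562 / 489.226 = 0.0134.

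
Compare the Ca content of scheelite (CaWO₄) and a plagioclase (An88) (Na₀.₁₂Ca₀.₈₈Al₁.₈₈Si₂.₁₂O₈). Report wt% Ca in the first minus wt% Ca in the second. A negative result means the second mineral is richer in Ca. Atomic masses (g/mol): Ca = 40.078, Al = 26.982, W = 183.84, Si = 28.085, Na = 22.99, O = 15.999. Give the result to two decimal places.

1.15 percentage points

M(CaWO₄) = 287.914 g/mol, so wt% Ca = 40.078/287.914 × 100 = 13.92%.
M(Na₀.₁₂Ca₀.₈₈Al₁.₈₈Si₂.₁₂O₈) = 276.286 g/mol, so wt% Ca = 35.269/276.286 × 100 = 12.77%.
13.92 − 12.77 = 1.15 pp.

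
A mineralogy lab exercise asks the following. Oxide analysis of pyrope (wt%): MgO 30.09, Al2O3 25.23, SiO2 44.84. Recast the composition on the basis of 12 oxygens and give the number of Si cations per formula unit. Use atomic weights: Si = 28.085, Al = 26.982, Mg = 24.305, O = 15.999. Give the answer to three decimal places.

3.004 Si apfu

MgO (M=40.304): mol = 0.74658; Mg = 0.74658, O = 0.74658.
Al2O3 (M=101.961): mol = 0.24745; Al = 0.49490, O = 0.74235.
SiO2 (M=60.083): mol = 0.74630; Si = 0.74630, O = 1.49260.
ΣO = 2.98153; factor = 12/ΣO = 4.02478.
Si apfu = 0.74630 × 4.02478 = 3.004.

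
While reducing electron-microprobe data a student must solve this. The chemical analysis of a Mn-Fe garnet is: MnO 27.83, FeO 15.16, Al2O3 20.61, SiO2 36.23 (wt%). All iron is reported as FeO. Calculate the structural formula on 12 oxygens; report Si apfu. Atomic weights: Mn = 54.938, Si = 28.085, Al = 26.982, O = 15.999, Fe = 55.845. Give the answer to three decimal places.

MnO (M=70.937): mol = 0.39232; Mn = 0.39232, O = 0.39232.
FeO (M=71.844): mol = 0.21101; Fe = 0.21101, O = 0.21101.
Al2O3 (M=101.961): mol = 0.20214; Al = 0.40428, O = 0.60642.
SiO2 (M=60.083): mol = 0.60300; Si = 0.60300, O = 1.20600.
ΣO = 2.41575; factor = 12/ΣO = 4.96740.
Si apfu = 0.60300 × 4.96740 = 2.995.

2.995 Si apfu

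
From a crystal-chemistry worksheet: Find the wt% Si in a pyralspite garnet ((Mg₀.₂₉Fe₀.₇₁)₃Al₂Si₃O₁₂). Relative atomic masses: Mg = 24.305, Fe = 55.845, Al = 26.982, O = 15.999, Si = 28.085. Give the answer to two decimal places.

Formula mass = 0.87×24.305 + 2.13×55.845 + 2×26.982 + 3×28.085 + 12×15.999 = 470.302 g/mol, of which 84.255 g is Si.
So Si makes up 84.255/470.302 = 0.1792 of the mass, i.e. 17.92%.

17.92 mass %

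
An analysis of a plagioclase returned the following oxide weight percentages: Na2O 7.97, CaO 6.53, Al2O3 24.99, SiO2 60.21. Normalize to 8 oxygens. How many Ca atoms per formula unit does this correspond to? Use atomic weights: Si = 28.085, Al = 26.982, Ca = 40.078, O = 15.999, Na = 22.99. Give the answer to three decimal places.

0.312 Ca apfu

Na2O: 7.97/61.979 = 0.12859 mol → 0.25718 mol Na, 0.12859 mol O.
CaO: 6.53/56.077 = 0.11645 mol → 0.11645 mol Ca, 0.11645 mol O.
Al2O3: 24.99/101.961 = 0.24509 mol → 0.49018 mol Al, 0.73527 mol O.
SiO2: 60.21/60.083 = 1.00211 mol → 1.00211 mol Si, 2.00422 mol O.
Total oxygen = 2.98453 mol. Normalization factor = 8/2.98453 = 2.68049.
Ca per 8 O = 0.11645 × 2.68049 = 0.312.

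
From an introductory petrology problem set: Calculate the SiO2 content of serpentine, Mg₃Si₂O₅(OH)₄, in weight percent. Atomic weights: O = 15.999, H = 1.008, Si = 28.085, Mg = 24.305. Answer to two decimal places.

43.36 wt%

Molar mass of Mg₃Si₂O₅(OH)₄ = 3×24.305 + 2×28.085 + 9×15.999 + 4×1.008 = 277.108 g/mol.
Each formula unit contains 2 Si, equivalent to 2/1 = 2.0000 mol SiO2.
M(SiO2) = 1×28.085 + 2×15.999 = 60.083 g/mol.
Mass of SiO2 per formula unit = 2.0000 × 60.083 = 120.166 g.
SiO2 wt% = 120.166 / 277.108 × 100 = 43.36%.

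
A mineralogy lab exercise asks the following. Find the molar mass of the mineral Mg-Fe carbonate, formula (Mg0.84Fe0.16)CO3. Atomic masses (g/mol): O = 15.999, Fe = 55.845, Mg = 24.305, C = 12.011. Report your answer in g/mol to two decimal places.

89.36 g/mol

The formula mass is the sum 0.84×24.305 + 0.16×55.845 + 1×12.011 + 3×15.999.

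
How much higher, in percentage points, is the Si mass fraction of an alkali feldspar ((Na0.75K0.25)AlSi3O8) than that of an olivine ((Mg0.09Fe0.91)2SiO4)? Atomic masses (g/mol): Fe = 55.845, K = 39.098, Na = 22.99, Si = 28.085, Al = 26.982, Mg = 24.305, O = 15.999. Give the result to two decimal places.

First mineral: 84.255 g Si in 266.246 g formula = 31.65 wt% Si.
Second mineral: 28.085 g Si in 198.094 g formula = 14.18 wt% Si.
31.65% − 14.18% gives a difference of 17.47 percentage points.

17.47 percentage points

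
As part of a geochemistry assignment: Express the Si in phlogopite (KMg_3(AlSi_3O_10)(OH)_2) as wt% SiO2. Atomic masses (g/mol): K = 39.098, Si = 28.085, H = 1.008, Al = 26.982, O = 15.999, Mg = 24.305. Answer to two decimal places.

43.20 wt%

Molar mass of KMg_3(AlSi_3O_10)(OH)_2 = 1×39.098 + 3×24.305 + 1×26.982 + 3×28.085 + 12×15.999 + 2×1.008 = 417.254 g/mol.
Each formula unit contains 3 Si, equivalent to 3/1 = 3.0000 mol SiO2.
M(SiO2) = 1×28.085 + 2×15.999 = 60.083 g/mol.
Mass of SiO2 per formula unit = 3.0000 × 60.083 = 180.249 g.
SiO2 wt% = 180.249 / 417.254 × 100 = 43.20%.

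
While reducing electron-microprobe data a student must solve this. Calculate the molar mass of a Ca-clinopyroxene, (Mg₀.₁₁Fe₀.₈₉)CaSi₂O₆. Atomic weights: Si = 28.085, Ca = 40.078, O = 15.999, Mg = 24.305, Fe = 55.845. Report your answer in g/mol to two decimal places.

244.62 g/mol

The formula mass is the sum 0.11·24.305 + 0.89·55.845 + 1·40.078 + 2·28.085 + 6·15.999.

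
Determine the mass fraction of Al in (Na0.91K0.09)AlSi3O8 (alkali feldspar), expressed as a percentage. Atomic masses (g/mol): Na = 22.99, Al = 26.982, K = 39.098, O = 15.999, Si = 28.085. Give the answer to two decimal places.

10.23 wt%

Formula mass = 0.91·22.99 + 0.09·39.098 + 1·26.982 + 3·28.085 + 8·15.999 = 263.669 g/mol, of which 26.982 g is Al.
So Al makes up 26.982/263.669 = 0.1023 of the mass, i.e. 10.23%.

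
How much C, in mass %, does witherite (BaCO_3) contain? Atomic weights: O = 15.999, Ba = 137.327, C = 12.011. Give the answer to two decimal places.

M(BaCO_3) = 197.335 g/mol.
C contributes 1 × 12.011 = 12.011 g per mole.
12.011/197.335 = 0.0609 → 6.09%.

6.09 mass %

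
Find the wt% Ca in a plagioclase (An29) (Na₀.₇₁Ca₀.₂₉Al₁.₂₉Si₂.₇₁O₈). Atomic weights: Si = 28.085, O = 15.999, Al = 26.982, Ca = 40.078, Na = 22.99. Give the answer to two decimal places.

4.36 mass %

Formula mass = 0.71*22.99 + 0.29*40.078 + 1.29*26.982 + 2.71*28.085 + 8*15.999 = 266.855 g/mol, of which 11.623 g is Ca.
So Ca makes up 11.623/266.855 = 0.0436 of the mass, i.e. 4.36%.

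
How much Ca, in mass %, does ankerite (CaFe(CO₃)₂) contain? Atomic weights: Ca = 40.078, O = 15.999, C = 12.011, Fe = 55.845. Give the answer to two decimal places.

18.56 mass %

Molar mass of CaFe(CO₃)₂: 1·40.078 + 1·55.845 + 2·12.011 + 6·15.999 = 215.939 g/mol.
Mass of Ca per formula unit: 1 × 40.078 = 40.078 g.
Weight fraction Ca = 40.078 / 215.939 = 0.1856.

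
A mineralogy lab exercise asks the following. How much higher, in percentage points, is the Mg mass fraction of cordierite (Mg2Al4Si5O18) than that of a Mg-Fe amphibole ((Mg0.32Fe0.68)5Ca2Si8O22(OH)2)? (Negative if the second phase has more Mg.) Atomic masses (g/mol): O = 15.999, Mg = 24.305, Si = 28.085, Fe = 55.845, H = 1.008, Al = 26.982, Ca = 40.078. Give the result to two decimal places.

4.08 percentage points

M(Mg2Al4Si5O18) = 584.945 g/mol, so wt% Mg = 48.610/584.945 × 100 = 8.31%.
M((Mg0.32Fe0.68)5Ca2Si8O22(OH)2) = 919.589 g/mol, so wt% Mg = 38.888/919.589 × 100 = 4.23%.
8.31 − 4.23 = 4.08 pp.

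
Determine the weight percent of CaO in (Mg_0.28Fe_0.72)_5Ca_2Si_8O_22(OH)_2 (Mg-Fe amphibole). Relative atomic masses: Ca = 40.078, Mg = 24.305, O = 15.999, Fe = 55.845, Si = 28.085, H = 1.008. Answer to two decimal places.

12.11 wt%

M((Mg_0.28Fe_0.72)_5Ca_2Si_8O_22(OH)_2) = 925.897 g/mol; M(CaO) = 56.077 g/mol.
Moles CaO per formula unit = 2 Ca ÷ 1 = 2.0000.
CaO fraction = (2.0000 × 56.077) / 925.897 = 112.154/925.897 = 0.1211.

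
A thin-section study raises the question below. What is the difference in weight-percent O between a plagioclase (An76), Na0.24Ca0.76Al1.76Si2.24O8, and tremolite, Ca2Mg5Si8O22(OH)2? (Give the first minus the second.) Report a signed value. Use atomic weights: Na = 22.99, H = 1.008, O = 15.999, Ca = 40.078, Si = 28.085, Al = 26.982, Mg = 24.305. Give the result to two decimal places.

-0.62 percentage points

M(Na0.24Ca0.76Al1.76Si2.24O8) = 274.368 g/mol, so wt% O = 127.992/274.368 × 100 = 46.65%.
M(Ca2Mg5Si8O22(OH)2) = 812.353 g/mol, so wt% O = 383.976/812.353 × 100 = 47.27%.
46.65 − 47.27 = -0.62 pp.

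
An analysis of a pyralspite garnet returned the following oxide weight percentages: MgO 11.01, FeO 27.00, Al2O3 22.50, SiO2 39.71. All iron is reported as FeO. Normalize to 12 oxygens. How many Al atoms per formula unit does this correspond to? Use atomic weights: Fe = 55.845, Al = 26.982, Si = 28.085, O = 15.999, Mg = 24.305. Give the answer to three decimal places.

11.01 wt% MgO ÷ 40.304 g/mol = 0.27317 mol, giving 0.27317 Mg and 0.27317 O.
27.00 wt% FeO ÷ 71.844 g/mol = 0.37581 mol, giving 0.37581 Fe and 0.37581 O.
22.50 wt% Al2O3 ÷ 101.961 g/mol = 0.22067 mol, giving 0.44134 Al and 0.66201 O.
39.71 wt% SiO2 ÷ 60.083 g/mol = 0.66092 mol, giving 0.66092 Si and 1.32184 O.
Oxygen sums to 2.63283; scaling by 12/2.63283 = 4.55783 puts the formula on 12 O.
Al: 0.44134 × 4.55783 = 2.012 atoms per formula unit.

2.012 Al apfu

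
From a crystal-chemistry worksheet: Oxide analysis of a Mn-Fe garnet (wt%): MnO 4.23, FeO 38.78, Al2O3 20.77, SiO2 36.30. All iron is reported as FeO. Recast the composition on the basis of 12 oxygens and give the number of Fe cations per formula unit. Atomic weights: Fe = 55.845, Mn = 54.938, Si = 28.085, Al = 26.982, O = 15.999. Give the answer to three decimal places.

2.678 Fe apfu

MnO (M=70.937): mol = 0.05963; Mn = 0.05963, O = 0.05963.
FeO (M=71.844): mol = 0.53978; Fe = 0.53978, O = 0.53978.
Al2O3 (M=101.961): mol = 0.20371; Al = 0.40742, O = 0.61113.
SiO2 (M=60.083): mol = 0.60416; Si = 0.60416, O = 1.20832.
ΣO = 2.41886; factor = 12/ΣO = 4.96101.
Fe apfu = 0.53978 × 4.96101 = 2.678.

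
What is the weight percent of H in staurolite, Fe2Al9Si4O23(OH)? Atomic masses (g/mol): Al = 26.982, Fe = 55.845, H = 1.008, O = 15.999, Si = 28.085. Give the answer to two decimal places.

0.12 weight percent

M(Fe2Al9Si4O23(OH)) = 851.852 g/mol.
H contributes 1 × 1.008 = 1.008 g per mole.
1.008/851.852 = 0.0012 → 0.12%.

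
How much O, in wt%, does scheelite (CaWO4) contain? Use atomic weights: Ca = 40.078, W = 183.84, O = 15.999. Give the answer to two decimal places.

Molar mass of CaWO4: 1·40.078 + 1·183.84 + 4·15.999 = 287.914 g/mol.
Mass of O per formula unit: 4 × 15.999 = 63.996 g.
Weight fraction O = 63.996 / 287.914 = 0.2223.

22.23 wt%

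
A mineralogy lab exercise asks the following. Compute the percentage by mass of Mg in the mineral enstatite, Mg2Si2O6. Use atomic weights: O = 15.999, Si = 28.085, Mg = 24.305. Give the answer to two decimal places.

24.21 wt%

M(Mg2Si2O6) = 200.774 g/mol.
Mg contributes 2 × 24.305 = 48.610 g per mole.
48.610/200.774 = 0.2421 → 24.21%.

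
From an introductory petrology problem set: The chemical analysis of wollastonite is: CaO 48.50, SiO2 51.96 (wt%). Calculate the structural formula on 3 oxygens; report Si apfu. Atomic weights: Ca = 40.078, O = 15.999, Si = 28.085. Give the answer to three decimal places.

1.000 Si apfu

48.50 wt% CaO ÷ 56.077 g/mol = 0.86488 mol, giving 0.86488 Ca and 0.86488 O.
51.96 wt% SiO2 ÷ 60.083 g/mol = 0.86480 mol, giving 0.86480 Si and 1.72960 O.
Oxygen sums to 2.59448; scaling by 3/2.59448 = 1.15630 puts the formula on 3 O.
Si: 0.86480 × 1.15630 = 1.000 atoms per formula unit.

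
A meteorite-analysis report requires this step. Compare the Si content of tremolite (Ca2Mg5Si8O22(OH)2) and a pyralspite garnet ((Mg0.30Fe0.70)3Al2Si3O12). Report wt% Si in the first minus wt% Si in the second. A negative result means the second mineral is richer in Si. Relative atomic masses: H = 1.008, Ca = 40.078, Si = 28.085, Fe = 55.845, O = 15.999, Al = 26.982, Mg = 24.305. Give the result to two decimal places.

Si in Ca2Mg5Si8O22(OH)2: molar mass 812.353 g/mol; 8×28.085 = 224.680 g → 27.66 wt%.
Si in (Mg0.30Fe0.70)3Al2Si3O12: molar mass 469.356 g/mol; 3×28.085 = 84.255 g → 17.95 wt%.
Difference = 27.66 − 17.95 = 9.71 percentage points.

9.71 percentage points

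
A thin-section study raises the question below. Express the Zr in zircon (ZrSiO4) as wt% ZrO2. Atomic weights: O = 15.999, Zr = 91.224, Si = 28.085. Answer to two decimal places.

Molar mass of ZrSiO4 = 1*91.224 + 1*28.085 + 4*15.999 = 183.305 g/mol.
Each formula unit contains 1 Zr, equivalent to 1/1 = 1.0000 mol ZrO2.
M(ZrO2) = 1×91.224 + 2×15.999 = 123.222 g/mol.
Mass of ZrO2 per formula unit = 1.0000 × 123.222 = 123.222 g.
ZrO2 wt% = 123.222 / 183.305 × 100 = 67.22%.

67.22 wt%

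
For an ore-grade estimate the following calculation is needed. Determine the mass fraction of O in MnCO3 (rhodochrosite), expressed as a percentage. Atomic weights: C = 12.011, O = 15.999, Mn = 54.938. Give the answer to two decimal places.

41.76 mass %

Formula mass = 1*54.938 + 1*12.011 + 3*15.999 = 114.946 g/mol, of which 47.997 g is O.
So O makes up 47.997/114.946 = 0.4176 of the mass, i.e. 41.76%.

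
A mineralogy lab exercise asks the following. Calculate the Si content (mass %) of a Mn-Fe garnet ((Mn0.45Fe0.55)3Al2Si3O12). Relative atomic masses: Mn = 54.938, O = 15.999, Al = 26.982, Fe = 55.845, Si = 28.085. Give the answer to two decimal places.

16.97 mass %

Molar mass of (Mn0.45Fe0.55)3Al2Si3O12: 1.35×54.938 + 1.65×55.845 + 2×26.982 + 3×28.085 + 12×15.999 = 496.518 g/mol.
Mass of Si per formula unit: 3 × 28.085 = 84.255 g.
Weight fraction Si = 84.255 / 496.518 = 0.1697.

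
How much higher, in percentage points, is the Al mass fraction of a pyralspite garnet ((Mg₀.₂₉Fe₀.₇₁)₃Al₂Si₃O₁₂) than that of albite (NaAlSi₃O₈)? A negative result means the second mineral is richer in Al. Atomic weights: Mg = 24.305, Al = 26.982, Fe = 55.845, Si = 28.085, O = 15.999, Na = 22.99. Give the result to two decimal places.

1.18 percentage points

M((Mg₀.₂₉Fe₀.₇₁)₃Al₂Si₃O₁₂) = 470.302 g/mol, so wt% Al = 53.964/470.302 × 100 = 11.47%.
M(NaAlSi₃O₈) = 262.219 g/mol, so wt% Al = 26.982/262.219 × 100 = 10.29%.
11.47 − 10.29 = 1.18 pp.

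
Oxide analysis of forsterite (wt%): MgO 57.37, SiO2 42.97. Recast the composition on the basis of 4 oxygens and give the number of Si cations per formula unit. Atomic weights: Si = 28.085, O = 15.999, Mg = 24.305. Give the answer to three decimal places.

MgO (M=40.304): mol = 1.42343; Mg = 1.42343, O = 1.42343.
SiO2 (M=60.083): mol = 0.71518; Si = 0.71518, O = 1.43036.
ΣO = 2.85379; factor = 4/ΣO = 1.40164.
Si apfu = 0.71518 × 1.40164 = 1.002.

1.002 Si apfu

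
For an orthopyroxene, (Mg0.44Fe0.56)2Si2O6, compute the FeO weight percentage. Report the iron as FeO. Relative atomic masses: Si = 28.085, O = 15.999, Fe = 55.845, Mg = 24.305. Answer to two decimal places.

34.08 wt%

M((Mg0.44Fe0.56)2Si2O6) = 236.099 g/mol; M(FeO) = 71.844 g/mol.
Moles FeO per formula unit = 1.12 Fe ÷ 1 = 1.1200.
FeO fraction = (1.1200 × 71.844) / 236.099 = 80.465/236.099 = 0.3408.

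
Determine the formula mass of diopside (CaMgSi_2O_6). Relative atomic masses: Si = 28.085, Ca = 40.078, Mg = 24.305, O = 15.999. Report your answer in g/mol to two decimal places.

216.55 g/mol

The formula mass is the sum 1*40.078 + 1*24.305 + 2*28.085 + 6*15.999.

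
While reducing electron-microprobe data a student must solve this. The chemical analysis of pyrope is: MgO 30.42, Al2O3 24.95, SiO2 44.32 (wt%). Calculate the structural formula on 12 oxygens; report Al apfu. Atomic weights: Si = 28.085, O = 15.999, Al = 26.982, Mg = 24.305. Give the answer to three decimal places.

1.981 Al apfu

30.42 wt% MgO ÷ 40.304 g/mol = 0.75476 mol, giving 0.75476 Mg and 0.75476 O.
24.95 wt% Al2O3 ÷ 101.961 g/mol = 0.24470 mol, giving 0.48940 Al and 0.73410 O.
44.32 wt% SiO2 ÷ 60.083 g/mol = 0.73765 mol, giving 0.73765 Si and 1.47530 O.
Oxygen sums to 2.96416; scaling by 12/2.96416 = 4.04836 puts the formula on 12 O.
Al: 0.48940 × 4.04836 = 1.981 atoms per formula unit.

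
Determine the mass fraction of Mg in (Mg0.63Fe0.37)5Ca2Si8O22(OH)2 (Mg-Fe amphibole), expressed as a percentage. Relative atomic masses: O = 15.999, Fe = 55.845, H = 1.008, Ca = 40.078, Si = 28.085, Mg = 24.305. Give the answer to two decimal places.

M((Mg0.63Fe0.37)5Ca2Si8O22(OH)2) = 870.702 g/mol.
Mg contributes 3.15 × 24.305 = 76.561 g per mole.
76.561/870.702 = 0.0879 → 8.79%.

8.79 weight percent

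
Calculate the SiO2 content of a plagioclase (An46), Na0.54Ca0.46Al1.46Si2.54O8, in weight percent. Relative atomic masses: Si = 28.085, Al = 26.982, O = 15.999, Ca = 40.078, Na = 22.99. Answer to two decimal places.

56.61 wt%

Formula mass = 269.572 g/mol.
2.54 Si → 2.5400 mol SiO2 per formula unit; M(SiO2) = 60.083, so SiO2 mass = 152.611 g.
152.611/269.572 × 100 = 56.61 wt%.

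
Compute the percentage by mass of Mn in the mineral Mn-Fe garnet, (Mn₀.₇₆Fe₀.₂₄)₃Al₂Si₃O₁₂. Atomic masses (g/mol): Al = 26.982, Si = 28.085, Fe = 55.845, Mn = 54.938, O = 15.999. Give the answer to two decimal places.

25.27 weight percent

Molar mass of (Mn₀.₇₆Fe₀.₂₄)₃Al₂Si₃O₁₂: 2.28·54.938 + 0.72·55.845 + 2·26.982 + 3·28.085 + 12·15.999 = 495.674 g/mol.
Mass of Mn per formula unit: 2.28 × 54.938 = 125.259 g.
Weight fraction Mn = 125.259 / 495.674 = 0.2527.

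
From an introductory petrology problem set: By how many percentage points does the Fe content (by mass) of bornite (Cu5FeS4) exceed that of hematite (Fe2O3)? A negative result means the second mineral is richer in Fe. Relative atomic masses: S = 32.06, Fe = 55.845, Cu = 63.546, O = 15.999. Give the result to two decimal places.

-58.81 percentage points

First mineral: 55.845 g Fe in 501.815 g formula = 11.13 wt% Fe.
Second mineral: 111.690 g Fe in 159.687 g formula = 69.94 wt% Fe.
11.13% − 69.94% gives a difference of -58.81 percentage points.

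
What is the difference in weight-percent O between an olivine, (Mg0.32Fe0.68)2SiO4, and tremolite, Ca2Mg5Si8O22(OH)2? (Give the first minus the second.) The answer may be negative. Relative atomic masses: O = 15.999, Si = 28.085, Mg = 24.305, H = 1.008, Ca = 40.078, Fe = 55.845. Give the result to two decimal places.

-12.41 percentage points

M((Mg0.32Fe0.68)2SiO4) = 183.585 g/mol, so wt% O = 63.996/183.585 × 100 = 34.86%.
M(Ca2Mg5Si8O22(OH)2) = 812.353 g/mol, so wt% O = 383.976/812.353 × 100 = 47.27%.
34.86 − 47.27 = -12.41 pp.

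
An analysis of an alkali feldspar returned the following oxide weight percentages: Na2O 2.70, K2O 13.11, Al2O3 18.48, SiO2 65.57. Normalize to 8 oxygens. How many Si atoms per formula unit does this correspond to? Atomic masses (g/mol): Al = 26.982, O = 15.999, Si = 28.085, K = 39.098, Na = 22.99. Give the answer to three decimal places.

2.70 wt% Na2O ÷ 61.979 g/mol = 0.04356 mol, giving 0.08712 Na and 0.04356 O.
13.11 wt% K2O ÷ 94.195 g/mol = 0.13918 mol, giving 0.27836 K and 0.13918 O.
18.48 wt% Al2O3 ÷ 101.961 g/mol = 0.18125 mol, giving 0.36250 Al and 0.54375 O.
65.57 wt% SiO2 ÷ 60.083 g/mol = 1.09132 mol, giving 1.09132 Si and 2.18264 O.
Oxygen sums to 2.90913; scaling by 8/2.90913 = 2.74996 puts the formula on 8 O.
Si: 1.09132 × 2.74996 = 3.001 atoms per formula unit.

3.001 Si apfu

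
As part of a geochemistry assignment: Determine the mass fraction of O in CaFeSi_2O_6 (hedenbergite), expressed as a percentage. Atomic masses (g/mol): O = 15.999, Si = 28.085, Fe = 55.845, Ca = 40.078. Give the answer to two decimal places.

38.69 mass %

Formula mass = 1*40.078 + 1*55.845 + 2*28.085 + 6*15.999 = 248.087 g/mol, of which 95.994 g is O.
So O makes up 95.994/248.087 = 0.3869 of the mass, i.e. 38.69%.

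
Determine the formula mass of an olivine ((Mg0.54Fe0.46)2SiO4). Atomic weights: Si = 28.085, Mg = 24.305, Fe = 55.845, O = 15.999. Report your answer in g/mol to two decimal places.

169.71 g/mol

M = 1.08×24.305 + 0.92×55.845 + 1×28.085 + 4×15.999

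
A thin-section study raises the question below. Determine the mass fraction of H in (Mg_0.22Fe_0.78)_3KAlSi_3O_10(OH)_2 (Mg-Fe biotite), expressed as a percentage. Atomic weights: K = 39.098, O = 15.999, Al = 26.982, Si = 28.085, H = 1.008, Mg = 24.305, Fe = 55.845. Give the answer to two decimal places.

0.41 mass %

M((Mg_0.22Fe_0.78)_3KAlSi_3O_10(OH)_2) = 491.058 g/mol.
H contributes 2 × 1.008 = 2.016 g per mole.
2.016/491.058 = 0.0041 → 0.41%.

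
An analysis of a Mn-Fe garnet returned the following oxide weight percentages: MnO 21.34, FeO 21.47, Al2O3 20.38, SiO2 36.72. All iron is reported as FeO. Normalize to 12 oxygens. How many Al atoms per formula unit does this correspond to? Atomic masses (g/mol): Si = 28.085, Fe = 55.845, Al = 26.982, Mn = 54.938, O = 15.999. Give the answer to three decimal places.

21.34 wt% MnO ÷ 70.937 g/mol = 0.30083 mol, giving 0.30083 Mn and 0.30083 O.
21.47 wt% FeO ÷ 71.844 g/mol = 0.29884 mol, giving 0.29884 Fe and 0.29884 O.
20.38 wt% Al2O3 ÷ 101.961 g/mol = 0.19988 mol, giving 0.39976 Al and 0.59964 O.
36.72 wt% SiO2 ÷ 60.083 g/mol = 0.61115 mol, giving 0.61115 Si and 1.22230 O.
Oxygen sums to 2.42161; scaling by 12/2.42161 = 4.95538 puts the formula on 12 O.
Al: 0.39976 × 4.95538 = 1.981 atoms per formula unit.

1.981 Al apfu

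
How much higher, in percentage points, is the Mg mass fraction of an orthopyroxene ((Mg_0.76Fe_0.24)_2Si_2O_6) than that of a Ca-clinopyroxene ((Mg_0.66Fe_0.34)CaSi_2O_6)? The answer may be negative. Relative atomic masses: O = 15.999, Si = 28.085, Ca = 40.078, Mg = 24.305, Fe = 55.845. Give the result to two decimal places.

10.05 percentage points

M((Mg_0.76Fe_0.24)_2Si_2O_6) = 215.913 g/mol, so wt% Mg = 36.944/215.913 × 100 = 17.11%.
M((Mg_0.66Fe_0.34)CaSi_2O_6) = 227.271 g/mol, so wt% Mg = 16.041/227.271 × 100 = 7.06%.
17.11 − 7.06 = 10.05 pp.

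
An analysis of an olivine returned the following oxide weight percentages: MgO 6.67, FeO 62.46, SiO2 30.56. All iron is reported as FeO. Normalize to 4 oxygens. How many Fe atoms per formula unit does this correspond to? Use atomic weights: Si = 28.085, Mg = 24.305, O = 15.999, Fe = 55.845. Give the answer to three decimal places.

1.695 Fe apfu

MgO (M=40.304): mol = 0.16549; Mg = 0.16549, O = 0.16549.
FeO (M=71.844): mol = 0.86938; Fe = 0.86938, O = 0.86938.
SiO2 (M=60.083): mol = 0.50863; Si = 0.50863, O = 1.01726.
ΣO = 2.05213; factor = 4/ΣO = 1.94919.
Fe apfu = 0.86938 × 1.94919 = 1.695.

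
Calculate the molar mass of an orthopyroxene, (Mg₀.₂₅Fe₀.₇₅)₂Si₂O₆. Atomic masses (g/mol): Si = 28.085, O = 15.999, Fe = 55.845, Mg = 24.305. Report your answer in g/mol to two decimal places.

Mg: 0.50 × 24.305 = 12.1525
Fe: 1.50 × 55.845 = 83.7675
Si: 2 × 28.085 = 56.1700
O: 6 × 15.999 = 95.9940
Summing the contributions gives the formula mass.

248.08 g/mol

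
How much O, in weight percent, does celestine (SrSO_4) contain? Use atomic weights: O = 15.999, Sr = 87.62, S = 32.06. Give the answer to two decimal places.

34.84 weight percent

Molar mass of SrSO_4: 1*87.62 + 1*32.06 + 4*15.999 = 183.676 g/mol.
Mass of O per formula unit: 4 × 15.999 = 63.996 g.
Weight fraction O = 63.996 / 183.676 = 0.3484.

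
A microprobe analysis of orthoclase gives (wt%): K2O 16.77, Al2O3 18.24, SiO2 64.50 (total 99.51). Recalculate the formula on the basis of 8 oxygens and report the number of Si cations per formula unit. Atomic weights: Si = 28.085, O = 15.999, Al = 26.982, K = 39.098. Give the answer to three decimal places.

16.77 wt% K2O ÷ 94.195 g/mol = 0.17803 mol, giving 0.35606 K and 0.17803 O.
18.24 wt% Al2O3 ÷ 101.961 g/mol = 0.17889 mol, giving 0.35778 Al and 0.53667 O.
64.50 wt% SiO2 ÷ 60.083 g/mol = 1.07351 mol, giving 1.07351 Si and 2.14702 O.
Oxygen sums to 2.86172; scaling by 8/2.86172 = 2.79552 puts the formula on 8 O.
Si: 1.07351 × 2.79552 = 3.001 atoms per formula unit.

3.001 Si apfu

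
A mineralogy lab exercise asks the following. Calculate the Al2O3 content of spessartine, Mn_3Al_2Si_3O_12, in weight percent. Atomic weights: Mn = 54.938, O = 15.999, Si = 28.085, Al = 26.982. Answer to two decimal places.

Formula mass = 495.021 g/mol.
2 Al → 1.0000 mol Al2O3 per formula unit; M(Al2O3) = 101.961, so Al2O3 mass = 101.961 g.
101.961/495.021 × 100 = 20.60 wt%.

20.60 wt%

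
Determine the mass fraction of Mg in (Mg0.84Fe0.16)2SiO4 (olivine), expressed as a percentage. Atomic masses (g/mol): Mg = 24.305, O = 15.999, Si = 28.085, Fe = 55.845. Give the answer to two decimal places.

Molar mass of (Mg0.84Fe0.16)2SiO4: 1.68×24.305 + 0.32×55.845 + 1×28.085 + 4×15.999 = 150.784 g/mol.
Mass of Mg per formula unit: 1.68 × 24.305 = 40.832 g.
Weight fraction Mg = 40.832 / 150.784 = 0.2708.

27.08 weight percent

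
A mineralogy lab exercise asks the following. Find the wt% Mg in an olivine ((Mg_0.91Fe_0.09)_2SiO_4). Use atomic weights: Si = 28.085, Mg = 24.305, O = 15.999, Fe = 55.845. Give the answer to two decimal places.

M((Mg_0.91Fe_0.09)_2SiO_4) = 146.368 g/mol.
Mg contributes 1.82 × 24.305 = 44.235 g per mole.
44.235/146.368 = 0.3022 → 30.22%.

30.22 wt%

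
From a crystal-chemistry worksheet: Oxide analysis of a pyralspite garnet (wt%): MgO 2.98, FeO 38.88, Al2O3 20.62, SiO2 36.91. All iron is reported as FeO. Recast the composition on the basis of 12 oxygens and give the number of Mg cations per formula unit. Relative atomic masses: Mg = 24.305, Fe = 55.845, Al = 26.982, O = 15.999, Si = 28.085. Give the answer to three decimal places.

0.362 Mg apfu

MgO (M=40.304): mol = 0.07394; Mg = 0.07394, O = 0.07394.
FeO (M=71.844): mol = 0.54117; Fe = 0.54117, O = 0.54117.
Al2O3 (M=101.961): mol = 0.20223; Al = 0.40446, O = 0.60669.
SiO2 (M=60.083): mol = 0.61432; Si = 0.61432, O = 1.22864.
ΣO = 2.45044; factor = 12/ΣO = 4.89708.
Mg apfu = 0.07394 × 4.89708 = 0.362.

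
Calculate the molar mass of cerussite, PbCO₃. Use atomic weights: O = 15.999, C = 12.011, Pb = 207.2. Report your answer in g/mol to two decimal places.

M = 1*207.2 + 1*12.011 + 3*15.999

267.21 g/mol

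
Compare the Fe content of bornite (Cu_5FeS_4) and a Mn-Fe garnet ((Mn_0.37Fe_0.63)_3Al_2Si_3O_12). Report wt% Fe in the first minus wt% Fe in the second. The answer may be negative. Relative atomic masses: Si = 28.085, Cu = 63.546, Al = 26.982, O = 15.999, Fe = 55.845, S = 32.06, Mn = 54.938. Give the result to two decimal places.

-10.12 percentage points

Fe in Cu_5FeS_4: molar mass 501.815 g/mol; 1×55.845 = 55.845 g → 11.13 wt%.
Fe in (Mn_0.37Fe_0.63)_3Al_2Si_3O_12: molar mass 496.735 g/mol; 1.89×55.845 = 105.547 g → 21.25 wt%.
Difference = 11.13 − 21.25 = -10.12 percentage points.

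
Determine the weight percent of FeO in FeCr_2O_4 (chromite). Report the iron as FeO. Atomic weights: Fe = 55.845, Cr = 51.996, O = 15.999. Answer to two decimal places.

Molar mass of FeCr_2O_4 = 1·55.845 + 2·51.996 + 4·15.999 = 223.833 g/mol.
Each formula unit contains 1 Fe, equivalent to 1/1 = 1.0000 mol FeO.
M(FeO) = 1×55.845 + 1×15.999 = 71.844 g/mol.
Mass of FeO per formula unit = 1.0000 × 71.844 = 71.844 g.
FeO wt% = 71.844 / 223.833 × 100 = 32.10%.

32.10 wt%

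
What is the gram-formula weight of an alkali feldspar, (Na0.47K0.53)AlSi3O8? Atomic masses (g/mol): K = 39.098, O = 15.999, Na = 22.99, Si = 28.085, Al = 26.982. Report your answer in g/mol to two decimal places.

270.76 g/mol

Na: 0.47 × 22.99 = 10.8053
K: 0.53 × 39.098 = 20.7219
Al: 1 × 26.982 = 26.9820
Si: 3 × 28.085 = 84.2550
O: 8 × 15.999 = 127.9920
Summing the contributions gives the formula mass.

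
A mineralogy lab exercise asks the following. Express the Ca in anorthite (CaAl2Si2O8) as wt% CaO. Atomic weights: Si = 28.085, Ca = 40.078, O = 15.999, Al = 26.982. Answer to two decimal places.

Formula mass = 278.204 g/mol.
1 Ca → 1.0000 mol CaO per formula unit; M(CaO) = 56.077, so CaO mass = 56.077 g.
56.077/278.204 × 100 = 20.16 wt%.

20.16 wt%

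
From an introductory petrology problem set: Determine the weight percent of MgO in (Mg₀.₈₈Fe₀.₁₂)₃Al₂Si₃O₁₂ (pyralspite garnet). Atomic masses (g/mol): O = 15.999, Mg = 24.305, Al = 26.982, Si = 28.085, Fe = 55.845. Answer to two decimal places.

25.67 wt%

M((Mg₀.₈₈Fe₀.₁₂)₃Al₂Si₃O₁₂) = 414.476 g/mol; M(MgO) = 40.304 g/mol.
Moles MgO per formula unit = 2.64 Mg ÷ 1 = 2.6400.
MgO fraction = (2.6400 × 40.304) / 414.476 = 106.403/414.476 = 0.2567.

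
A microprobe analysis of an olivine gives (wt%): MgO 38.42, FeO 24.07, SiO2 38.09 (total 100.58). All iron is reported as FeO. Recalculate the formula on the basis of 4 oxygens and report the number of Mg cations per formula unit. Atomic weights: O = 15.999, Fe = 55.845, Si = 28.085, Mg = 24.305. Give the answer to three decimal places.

MgO: 38.42/40.304 = 0.95326 mol → 0.95326 mol Mg, 0.95326 mol O.
FeO: 24.07/71.844 = 0.33503 mol → 0.33503 mol Fe, 0.33503 mol O.
SiO2: 38.09/60.083 = 0.63396 mol → 0.63396 mol Si, 1.26792 mol O.
Total oxygen = 2.55621 mol. Normalization factor = 4/2.55621 = 1.56482.
Mg per 4 O = 0.95326 × 1.56482 = 1.492.

1.492 Mg apfu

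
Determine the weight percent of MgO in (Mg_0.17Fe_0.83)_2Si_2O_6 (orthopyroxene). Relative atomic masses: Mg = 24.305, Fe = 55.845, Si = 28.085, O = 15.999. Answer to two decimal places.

5.41 wt%

Molar mass of (Mg_0.17Fe_0.83)_2Si_2O_6 = 0.34*24.305 + 1.66*55.845 + 2*28.085 + 6*15.999 = 253.130 g/mol.
Each formula unit contains 0.34 Mg, equivalent to 0.34/1 = 0.3400 mol MgO.
M(MgO) = 1×24.305 + 1×15.999 = 40.304 g/mol.
Mass of MgO per formula unit = 0.3400 × 40.304 = 13.703 g.
MgO wt% = 13.703 / 253.130 × 100 = 5.41%.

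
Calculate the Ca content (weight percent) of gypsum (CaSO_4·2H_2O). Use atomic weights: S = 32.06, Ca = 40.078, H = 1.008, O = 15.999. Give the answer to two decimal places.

23.28 weight percent

Molar mass of CaSO_4·2H_2O: 1·40.078 + 1·32.06 + 6·15.999 + 4·1.008 = 172.164 g/mol.
Mass of Ca per formula unit: 1 × 40.078 = 40.078 g.
Weight fraction Ca = 40.078 / 172.164 = 0.2328.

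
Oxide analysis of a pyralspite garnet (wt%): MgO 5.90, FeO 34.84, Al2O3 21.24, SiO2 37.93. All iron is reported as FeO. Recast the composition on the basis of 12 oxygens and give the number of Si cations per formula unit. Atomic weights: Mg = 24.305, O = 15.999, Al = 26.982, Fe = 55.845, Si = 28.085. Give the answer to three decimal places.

3.008 Si apfu

MgO (M=40.304): mol = 0.14639; Mg = 0.14639, O = 0.14639.
FeO (M=71.844): mol = 0.48494; Fe = 0.48494, O = 0.48494.
Al2O3 (M=101.961): mol = 0.20831; Al = 0.41662, O = 0.62493.
SiO2 (M=60.083): mol = 0.63129; Si = 0.63129, O = 1.26258.
ΣO = 2.51884; factor = 12/ΣO = 4.76410.
Si apfu = 0.63129 × 4.76410 = 3.008.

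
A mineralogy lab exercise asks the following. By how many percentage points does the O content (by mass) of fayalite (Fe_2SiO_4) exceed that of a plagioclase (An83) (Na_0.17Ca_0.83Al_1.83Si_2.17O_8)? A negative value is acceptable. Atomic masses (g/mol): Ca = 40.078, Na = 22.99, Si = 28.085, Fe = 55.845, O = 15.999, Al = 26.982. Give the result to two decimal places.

-15.05 percentage points

M(Fe_2SiO_4) = 203.771 g/mol, so wt% O = 63.996/203.771 × 100 = 31.41%.
M(Na_0.17Ca_0.83Al_1.83Si_2.17O_8) = 275.487 g/mol, so wt% O = 127.992/275.487 × 100 = 46.46%.
31.41 − 46.46 = -15.05 pp.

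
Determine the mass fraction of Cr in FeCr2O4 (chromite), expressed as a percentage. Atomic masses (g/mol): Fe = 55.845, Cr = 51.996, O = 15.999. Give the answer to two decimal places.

46.46 mass %

Molar mass of FeCr2O4: 1×55.845 + 2×51.996 + 4×15.999 = 223.833 g/mol.
Mass of Cr per formula unit: 2 × 51.996 = 103.992 g.
Weight fraction Cr = 103.992 / 223.833 = 0.4646.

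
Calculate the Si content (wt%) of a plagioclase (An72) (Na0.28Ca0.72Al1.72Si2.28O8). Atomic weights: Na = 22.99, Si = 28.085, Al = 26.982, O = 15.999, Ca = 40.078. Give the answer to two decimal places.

M(Na0.28Ca0.72Al1.72Si2.28O8) = 273.728 g/mol.
Si contributes 2.28 × 28.085 = 64.034 g per mole.
64.034/273.728 = 0.2339 → 23.39%.

23.39 wt%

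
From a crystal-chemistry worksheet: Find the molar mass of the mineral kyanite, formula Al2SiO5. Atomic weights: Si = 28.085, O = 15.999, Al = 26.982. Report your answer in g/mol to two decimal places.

162.04 g/mol

The formula mass is the sum 2(26.982) + 1(28.085) + 5(15.999).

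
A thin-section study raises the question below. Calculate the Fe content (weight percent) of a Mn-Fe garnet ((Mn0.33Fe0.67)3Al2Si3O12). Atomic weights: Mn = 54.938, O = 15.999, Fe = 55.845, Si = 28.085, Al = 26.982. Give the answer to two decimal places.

Formula mass = 0.99*54.938 + 2.01*55.845 + 2*26.982 + 3*28.085 + 12*15.999 = 496.844 g/mol, of which 112.248 g is Fe.
So Fe makes up 112.248/496.844 = 0.2259 of the mass, i.e. 22.59%.

22.59 weight percent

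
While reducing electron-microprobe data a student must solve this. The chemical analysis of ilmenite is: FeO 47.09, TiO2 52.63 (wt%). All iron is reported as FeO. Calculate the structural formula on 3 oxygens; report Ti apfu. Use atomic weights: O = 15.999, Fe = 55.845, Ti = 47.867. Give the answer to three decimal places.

47.09 wt% FeO ÷ 71.844 g/mol = 0.65545 mol, giving 0.65545 Fe and 0.65545 O.
52.63 wt% TiO2 ÷ 79.865 g/mol = 0.65899 mol, giving 0.65899 Ti and 1.31798 O.
Oxygen sums to 1.97343; scaling by 3/1.97343 = 1.52020 puts the formula on 3 O.
Ti: 0.65899 × 1.52020 = 1.002 atoms per formula unit.

1.002 Ti apfu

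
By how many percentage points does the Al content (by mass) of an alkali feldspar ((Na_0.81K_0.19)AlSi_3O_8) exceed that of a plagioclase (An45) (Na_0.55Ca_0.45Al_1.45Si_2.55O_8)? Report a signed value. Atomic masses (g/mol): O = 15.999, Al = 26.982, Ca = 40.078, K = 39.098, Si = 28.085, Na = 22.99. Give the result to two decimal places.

First mineral: 26.982 g Al in 265.280 g formula = 10.17 wt% Al.
Second mineral: 39.124 g Al in 269.412 g formula = 14.52 wt% Al.
10.17% − 14.52% gives a difference of -4.35 percentage points.

-4.35 percentage points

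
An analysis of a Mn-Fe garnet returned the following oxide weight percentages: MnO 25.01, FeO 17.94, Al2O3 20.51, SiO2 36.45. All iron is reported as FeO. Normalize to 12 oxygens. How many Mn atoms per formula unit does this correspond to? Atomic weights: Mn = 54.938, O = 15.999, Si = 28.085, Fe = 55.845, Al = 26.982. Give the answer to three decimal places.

MnO (M=70.937): mol = 0.35257; Mn = 0.35257, O = 0.35257.
FeO (M=71.844): mol = 0.24971; Fe = 0.24971, O = 0.24971.
Al2O3 (M=101.961): mol = 0.20116; Al = 0.40232, O = 0.60348.
SiO2 (M=60.083): mol = 0.60666; Si = 0.60666, O = 1.21332.
ΣO = 2.41908; factor = 12/ΣO = 4.96056.
Mn apfu = 0.35257 × 4.96056 = 1.749.

1.749 Mn apfu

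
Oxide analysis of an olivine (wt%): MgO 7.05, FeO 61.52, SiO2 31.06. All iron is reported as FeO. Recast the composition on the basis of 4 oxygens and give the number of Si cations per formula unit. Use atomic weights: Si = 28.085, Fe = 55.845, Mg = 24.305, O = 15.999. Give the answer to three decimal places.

7.05 wt% MgO ÷ 40.304 g/mol = 0.17492 mol, giving 0.17492 Mg and 0.17492 O.
61.52 wt% FeO ÷ 71.844 g/mol = 0.85630 mol, giving 0.85630 Fe and 0.85630 O.
31.06 wt% SiO2 ÷ 60.083 g/mol = 0.51695 mol, giving 0.51695 Si and 1.03390 O.
Oxygen sums to 2.06512; scaling by 4/2.06512 = 1.93693 puts the formula on 4 O.
Si: 0.51695 × 1.93693 = 1.001 atoms per formula unit.

1.001 Si apfu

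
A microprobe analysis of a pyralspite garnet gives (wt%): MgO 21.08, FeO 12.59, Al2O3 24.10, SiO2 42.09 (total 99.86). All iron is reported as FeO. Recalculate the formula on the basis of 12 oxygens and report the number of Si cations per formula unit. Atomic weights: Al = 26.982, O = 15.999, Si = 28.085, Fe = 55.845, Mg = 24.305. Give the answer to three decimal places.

2.993 Si apfu

MgO: 21.08/40.304 = 0.52303 mol → 0.52303 mol Mg, 0.52303 mol O.
FeO: 12.59/71.844 = 0.17524 mol → 0.17524 mol Fe, 0.17524 mol O.
Al2O3: 24.10/101.961 = 0.23636 mol → 0.47272 mol Al, 0.70908 mol O.
SiO2: 42.09/60.083 = 0.70053 mol → 0.70053 mol Si, 1.40106 mol O.
Total oxygen = 2.80841 mol. Normalization factor = 12/2.80841 = 4.27288.
Si per 12 O = 0.70053 × 4.27288 = 2.993.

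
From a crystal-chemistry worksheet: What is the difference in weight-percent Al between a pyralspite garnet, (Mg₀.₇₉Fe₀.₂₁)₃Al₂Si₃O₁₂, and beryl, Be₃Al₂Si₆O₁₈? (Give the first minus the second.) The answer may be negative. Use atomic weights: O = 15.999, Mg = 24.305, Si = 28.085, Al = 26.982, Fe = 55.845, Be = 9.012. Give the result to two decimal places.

2.72 percentage points

First mineral: 53.964 g Al in 422.992 g formula = 12.76 wt% Al.
Second mineral: 53.964 g Al in 537.492 g formula = 10.04 wt% Al.
12.76% − 10.04% gives a difference of 2.72 percentage points.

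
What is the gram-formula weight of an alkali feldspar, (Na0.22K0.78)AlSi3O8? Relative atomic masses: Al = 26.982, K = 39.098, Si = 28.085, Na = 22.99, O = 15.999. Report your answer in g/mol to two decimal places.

274.78 g/mol

M = 0.22(22.99) + 0.78(39.098) + 1(26.982) + 3(28.085) + 8(15.999)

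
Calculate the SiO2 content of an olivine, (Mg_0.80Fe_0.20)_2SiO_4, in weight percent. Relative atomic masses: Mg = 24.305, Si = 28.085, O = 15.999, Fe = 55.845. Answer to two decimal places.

39.19 wt%

Formula mass = 153.307 g/mol.
1 Si → 1.0000 mol SiO2 per formula unit; M(SiO2) = 60.083, so SiO2 mass = 60.083 g.
60.083/153.307 × 100 = 39.19 wt%.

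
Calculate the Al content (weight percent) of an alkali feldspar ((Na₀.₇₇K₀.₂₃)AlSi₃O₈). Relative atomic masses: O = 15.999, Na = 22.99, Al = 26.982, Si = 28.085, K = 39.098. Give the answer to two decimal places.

M((Na₀.₇₇K₀.₂₃)AlSi₃O₈) = 265.924 g/mol.
Al contributes 1 × 26.982 = 26.982 g per mole.
26.982/265.924 = 0.1015 → 10.15%.

10.15 weight percent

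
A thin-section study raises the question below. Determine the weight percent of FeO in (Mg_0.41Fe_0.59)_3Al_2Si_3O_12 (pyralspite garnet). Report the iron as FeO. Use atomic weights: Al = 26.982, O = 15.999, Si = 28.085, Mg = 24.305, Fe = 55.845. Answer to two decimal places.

M((Mg_0.41Fe_0.59)_3Al_2Si_3O_12) = 458.948 g/mol; M(FeO) = 71.844 g/mol.
Moles FeO per formula unit = 1.77 Fe ÷ 1 = 1.7700.
FeO fraction = (1.7700 × 71.844) / 458.948 = 127.164/458.948 = 0.2771.

27.71 wt%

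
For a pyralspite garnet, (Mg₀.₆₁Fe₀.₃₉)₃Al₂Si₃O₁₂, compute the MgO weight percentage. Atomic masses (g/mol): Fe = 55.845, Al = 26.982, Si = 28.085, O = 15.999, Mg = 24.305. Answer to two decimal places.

16.76 wt%

Molar mass of (Mg₀.₆₁Fe₀.₃₉)₃Al₂Si₃O₁₂ = 1.83*24.305 + 1.17*55.845 + 2*26.982 + 3*28.085 + 12*15.999 = 440.024 g/mol.
Each formula unit contains 1.83 Mg, equivalent to 1.83/1 = 1.8300 mol MgO.
M(MgO) = 1×24.305 + 1×15.999 = 40.304 g/mol.
Mass of MgO per formula unit = 1.8300 × 40.304 = 73.756 g.
MgO wt% = 73.756 / 440.024 × 100 = 16.76%.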